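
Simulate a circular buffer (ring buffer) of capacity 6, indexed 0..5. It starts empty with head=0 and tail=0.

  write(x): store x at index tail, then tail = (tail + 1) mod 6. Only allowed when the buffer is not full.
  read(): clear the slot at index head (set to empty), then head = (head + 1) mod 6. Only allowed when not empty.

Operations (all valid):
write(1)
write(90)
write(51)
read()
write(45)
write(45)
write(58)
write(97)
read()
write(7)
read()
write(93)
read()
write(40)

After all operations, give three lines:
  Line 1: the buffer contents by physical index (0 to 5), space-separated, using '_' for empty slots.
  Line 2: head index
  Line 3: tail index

write(1): buf=[1 _ _ _ _ _], head=0, tail=1, size=1
write(90): buf=[1 90 _ _ _ _], head=0, tail=2, size=2
write(51): buf=[1 90 51 _ _ _], head=0, tail=3, size=3
read(): buf=[_ 90 51 _ _ _], head=1, tail=3, size=2
write(45): buf=[_ 90 51 45 _ _], head=1, tail=4, size=3
write(45): buf=[_ 90 51 45 45 _], head=1, tail=5, size=4
write(58): buf=[_ 90 51 45 45 58], head=1, tail=0, size=5
write(97): buf=[97 90 51 45 45 58], head=1, tail=1, size=6
read(): buf=[97 _ 51 45 45 58], head=2, tail=1, size=5
write(7): buf=[97 7 51 45 45 58], head=2, tail=2, size=6
read(): buf=[97 7 _ 45 45 58], head=3, tail=2, size=5
write(93): buf=[97 7 93 45 45 58], head=3, tail=3, size=6
read(): buf=[97 7 93 _ 45 58], head=4, tail=3, size=5
write(40): buf=[97 7 93 40 45 58], head=4, tail=4, size=6

Answer: 97 7 93 40 45 58
4
4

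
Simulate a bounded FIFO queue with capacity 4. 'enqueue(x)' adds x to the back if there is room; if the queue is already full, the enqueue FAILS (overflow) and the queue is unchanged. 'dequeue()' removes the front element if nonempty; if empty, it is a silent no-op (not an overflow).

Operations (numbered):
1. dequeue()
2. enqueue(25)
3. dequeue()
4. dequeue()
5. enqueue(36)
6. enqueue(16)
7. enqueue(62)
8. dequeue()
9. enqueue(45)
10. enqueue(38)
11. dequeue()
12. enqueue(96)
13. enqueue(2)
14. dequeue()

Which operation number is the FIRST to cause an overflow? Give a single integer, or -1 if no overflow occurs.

Answer: 13

Derivation:
1. dequeue(): empty, no-op, size=0
2. enqueue(25): size=1
3. dequeue(): size=0
4. dequeue(): empty, no-op, size=0
5. enqueue(36): size=1
6. enqueue(16): size=2
7. enqueue(62): size=3
8. dequeue(): size=2
9. enqueue(45): size=3
10. enqueue(38): size=4
11. dequeue(): size=3
12. enqueue(96): size=4
13. enqueue(2): size=4=cap → OVERFLOW (fail)
14. dequeue(): size=3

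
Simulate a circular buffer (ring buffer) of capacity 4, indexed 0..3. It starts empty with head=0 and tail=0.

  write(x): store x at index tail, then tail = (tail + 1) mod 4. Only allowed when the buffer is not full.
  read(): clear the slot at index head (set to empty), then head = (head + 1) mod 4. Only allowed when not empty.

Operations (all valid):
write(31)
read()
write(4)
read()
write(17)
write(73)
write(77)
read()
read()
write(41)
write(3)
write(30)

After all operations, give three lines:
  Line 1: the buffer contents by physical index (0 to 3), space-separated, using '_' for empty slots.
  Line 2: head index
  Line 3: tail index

Answer: 77 41 3 30
0
0

Derivation:
write(31): buf=[31 _ _ _], head=0, tail=1, size=1
read(): buf=[_ _ _ _], head=1, tail=1, size=0
write(4): buf=[_ 4 _ _], head=1, tail=2, size=1
read(): buf=[_ _ _ _], head=2, tail=2, size=0
write(17): buf=[_ _ 17 _], head=2, tail=3, size=1
write(73): buf=[_ _ 17 73], head=2, tail=0, size=2
write(77): buf=[77 _ 17 73], head=2, tail=1, size=3
read(): buf=[77 _ _ 73], head=3, tail=1, size=2
read(): buf=[77 _ _ _], head=0, tail=1, size=1
write(41): buf=[77 41 _ _], head=0, tail=2, size=2
write(3): buf=[77 41 3 _], head=0, tail=3, size=3
write(30): buf=[77 41 3 30], head=0, tail=0, size=4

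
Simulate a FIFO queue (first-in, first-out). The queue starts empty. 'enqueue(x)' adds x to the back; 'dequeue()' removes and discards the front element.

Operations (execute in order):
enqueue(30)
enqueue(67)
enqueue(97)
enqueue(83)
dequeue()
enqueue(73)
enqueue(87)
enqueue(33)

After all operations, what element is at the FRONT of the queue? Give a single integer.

Answer: 67

Derivation:
enqueue(30): queue = [30]
enqueue(67): queue = [30, 67]
enqueue(97): queue = [30, 67, 97]
enqueue(83): queue = [30, 67, 97, 83]
dequeue(): queue = [67, 97, 83]
enqueue(73): queue = [67, 97, 83, 73]
enqueue(87): queue = [67, 97, 83, 73, 87]
enqueue(33): queue = [67, 97, 83, 73, 87, 33]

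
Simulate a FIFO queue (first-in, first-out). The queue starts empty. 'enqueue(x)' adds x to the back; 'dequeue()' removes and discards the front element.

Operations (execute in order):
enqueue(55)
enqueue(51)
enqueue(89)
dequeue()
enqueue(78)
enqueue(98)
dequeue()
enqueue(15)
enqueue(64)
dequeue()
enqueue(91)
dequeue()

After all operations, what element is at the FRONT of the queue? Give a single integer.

enqueue(55): queue = [55]
enqueue(51): queue = [55, 51]
enqueue(89): queue = [55, 51, 89]
dequeue(): queue = [51, 89]
enqueue(78): queue = [51, 89, 78]
enqueue(98): queue = [51, 89, 78, 98]
dequeue(): queue = [89, 78, 98]
enqueue(15): queue = [89, 78, 98, 15]
enqueue(64): queue = [89, 78, 98, 15, 64]
dequeue(): queue = [78, 98, 15, 64]
enqueue(91): queue = [78, 98, 15, 64, 91]
dequeue(): queue = [98, 15, 64, 91]

Answer: 98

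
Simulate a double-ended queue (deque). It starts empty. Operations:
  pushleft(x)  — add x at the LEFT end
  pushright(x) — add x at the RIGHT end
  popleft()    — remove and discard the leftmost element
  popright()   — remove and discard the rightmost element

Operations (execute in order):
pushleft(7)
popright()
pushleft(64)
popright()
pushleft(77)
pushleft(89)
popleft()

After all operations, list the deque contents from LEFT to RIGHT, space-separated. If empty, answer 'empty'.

pushleft(7): [7]
popright(): []
pushleft(64): [64]
popright(): []
pushleft(77): [77]
pushleft(89): [89, 77]
popleft(): [77]

Answer: 77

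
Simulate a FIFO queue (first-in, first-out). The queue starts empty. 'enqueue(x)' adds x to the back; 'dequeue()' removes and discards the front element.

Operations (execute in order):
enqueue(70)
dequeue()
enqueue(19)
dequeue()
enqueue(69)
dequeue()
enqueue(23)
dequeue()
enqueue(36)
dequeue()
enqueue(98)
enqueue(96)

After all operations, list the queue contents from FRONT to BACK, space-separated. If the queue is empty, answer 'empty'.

Answer: 98 96

Derivation:
enqueue(70): [70]
dequeue(): []
enqueue(19): [19]
dequeue(): []
enqueue(69): [69]
dequeue(): []
enqueue(23): [23]
dequeue(): []
enqueue(36): [36]
dequeue(): []
enqueue(98): [98]
enqueue(96): [98, 96]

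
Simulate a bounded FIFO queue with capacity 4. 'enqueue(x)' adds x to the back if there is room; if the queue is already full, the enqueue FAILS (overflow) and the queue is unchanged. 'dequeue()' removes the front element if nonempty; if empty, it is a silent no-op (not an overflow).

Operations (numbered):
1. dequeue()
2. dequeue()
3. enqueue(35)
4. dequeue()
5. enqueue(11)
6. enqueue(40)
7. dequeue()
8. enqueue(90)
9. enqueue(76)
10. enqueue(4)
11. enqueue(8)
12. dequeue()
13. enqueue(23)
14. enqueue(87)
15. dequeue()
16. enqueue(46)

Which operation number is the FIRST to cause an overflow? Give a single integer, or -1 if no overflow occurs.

Answer: 11

Derivation:
1. dequeue(): empty, no-op, size=0
2. dequeue(): empty, no-op, size=0
3. enqueue(35): size=1
4. dequeue(): size=0
5. enqueue(11): size=1
6. enqueue(40): size=2
7. dequeue(): size=1
8. enqueue(90): size=2
9. enqueue(76): size=3
10. enqueue(4): size=4
11. enqueue(8): size=4=cap → OVERFLOW (fail)
12. dequeue(): size=3
13. enqueue(23): size=4
14. enqueue(87): size=4=cap → OVERFLOW (fail)
15. dequeue(): size=3
16. enqueue(46): size=4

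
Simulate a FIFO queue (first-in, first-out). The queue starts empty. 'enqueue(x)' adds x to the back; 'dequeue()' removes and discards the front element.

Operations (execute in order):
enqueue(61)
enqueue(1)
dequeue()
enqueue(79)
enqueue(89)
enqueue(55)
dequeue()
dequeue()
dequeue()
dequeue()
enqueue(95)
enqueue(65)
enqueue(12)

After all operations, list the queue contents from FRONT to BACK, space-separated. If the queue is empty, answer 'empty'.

Answer: 95 65 12

Derivation:
enqueue(61): [61]
enqueue(1): [61, 1]
dequeue(): [1]
enqueue(79): [1, 79]
enqueue(89): [1, 79, 89]
enqueue(55): [1, 79, 89, 55]
dequeue(): [79, 89, 55]
dequeue(): [89, 55]
dequeue(): [55]
dequeue(): []
enqueue(95): [95]
enqueue(65): [95, 65]
enqueue(12): [95, 65, 12]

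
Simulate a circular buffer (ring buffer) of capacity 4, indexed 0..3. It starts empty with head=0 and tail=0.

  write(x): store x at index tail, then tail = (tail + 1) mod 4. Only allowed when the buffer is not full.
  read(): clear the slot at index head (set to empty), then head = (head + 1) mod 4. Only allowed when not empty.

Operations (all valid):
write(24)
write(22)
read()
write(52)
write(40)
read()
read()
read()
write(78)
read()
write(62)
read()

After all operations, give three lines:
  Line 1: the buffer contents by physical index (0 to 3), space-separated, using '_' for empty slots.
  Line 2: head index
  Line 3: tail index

write(24): buf=[24 _ _ _], head=0, tail=1, size=1
write(22): buf=[24 22 _ _], head=0, tail=2, size=2
read(): buf=[_ 22 _ _], head=1, tail=2, size=1
write(52): buf=[_ 22 52 _], head=1, tail=3, size=2
write(40): buf=[_ 22 52 40], head=1, tail=0, size=3
read(): buf=[_ _ 52 40], head=2, tail=0, size=2
read(): buf=[_ _ _ 40], head=3, tail=0, size=1
read(): buf=[_ _ _ _], head=0, tail=0, size=0
write(78): buf=[78 _ _ _], head=0, tail=1, size=1
read(): buf=[_ _ _ _], head=1, tail=1, size=0
write(62): buf=[_ 62 _ _], head=1, tail=2, size=1
read(): buf=[_ _ _ _], head=2, tail=2, size=0

Answer: _ _ _ _
2
2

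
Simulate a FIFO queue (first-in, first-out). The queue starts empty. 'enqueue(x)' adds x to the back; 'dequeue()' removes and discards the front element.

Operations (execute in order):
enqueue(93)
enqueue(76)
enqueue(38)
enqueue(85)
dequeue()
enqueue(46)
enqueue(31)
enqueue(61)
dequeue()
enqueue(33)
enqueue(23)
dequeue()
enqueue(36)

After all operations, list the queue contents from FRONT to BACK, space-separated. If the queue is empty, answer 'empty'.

Answer: 85 46 31 61 33 23 36

Derivation:
enqueue(93): [93]
enqueue(76): [93, 76]
enqueue(38): [93, 76, 38]
enqueue(85): [93, 76, 38, 85]
dequeue(): [76, 38, 85]
enqueue(46): [76, 38, 85, 46]
enqueue(31): [76, 38, 85, 46, 31]
enqueue(61): [76, 38, 85, 46, 31, 61]
dequeue(): [38, 85, 46, 31, 61]
enqueue(33): [38, 85, 46, 31, 61, 33]
enqueue(23): [38, 85, 46, 31, 61, 33, 23]
dequeue(): [85, 46, 31, 61, 33, 23]
enqueue(36): [85, 46, 31, 61, 33, 23, 36]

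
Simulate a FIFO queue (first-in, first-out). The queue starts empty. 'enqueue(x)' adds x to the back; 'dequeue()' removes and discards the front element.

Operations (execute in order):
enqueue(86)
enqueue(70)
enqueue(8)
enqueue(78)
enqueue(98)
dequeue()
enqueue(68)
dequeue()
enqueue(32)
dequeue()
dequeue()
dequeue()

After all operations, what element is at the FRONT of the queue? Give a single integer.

enqueue(86): queue = [86]
enqueue(70): queue = [86, 70]
enqueue(8): queue = [86, 70, 8]
enqueue(78): queue = [86, 70, 8, 78]
enqueue(98): queue = [86, 70, 8, 78, 98]
dequeue(): queue = [70, 8, 78, 98]
enqueue(68): queue = [70, 8, 78, 98, 68]
dequeue(): queue = [8, 78, 98, 68]
enqueue(32): queue = [8, 78, 98, 68, 32]
dequeue(): queue = [78, 98, 68, 32]
dequeue(): queue = [98, 68, 32]
dequeue(): queue = [68, 32]

Answer: 68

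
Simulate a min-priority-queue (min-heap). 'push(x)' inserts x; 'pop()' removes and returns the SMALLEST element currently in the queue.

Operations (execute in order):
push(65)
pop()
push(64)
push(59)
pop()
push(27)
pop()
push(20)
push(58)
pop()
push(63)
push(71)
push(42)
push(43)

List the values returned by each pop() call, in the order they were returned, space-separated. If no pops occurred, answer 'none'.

Answer: 65 59 27 20

Derivation:
push(65): heap contents = [65]
pop() → 65: heap contents = []
push(64): heap contents = [64]
push(59): heap contents = [59, 64]
pop() → 59: heap contents = [64]
push(27): heap contents = [27, 64]
pop() → 27: heap contents = [64]
push(20): heap contents = [20, 64]
push(58): heap contents = [20, 58, 64]
pop() → 20: heap contents = [58, 64]
push(63): heap contents = [58, 63, 64]
push(71): heap contents = [58, 63, 64, 71]
push(42): heap contents = [42, 58, 63, 64, 71]
push(43): heap contents = [42, 43, 58, 63, 64, 71]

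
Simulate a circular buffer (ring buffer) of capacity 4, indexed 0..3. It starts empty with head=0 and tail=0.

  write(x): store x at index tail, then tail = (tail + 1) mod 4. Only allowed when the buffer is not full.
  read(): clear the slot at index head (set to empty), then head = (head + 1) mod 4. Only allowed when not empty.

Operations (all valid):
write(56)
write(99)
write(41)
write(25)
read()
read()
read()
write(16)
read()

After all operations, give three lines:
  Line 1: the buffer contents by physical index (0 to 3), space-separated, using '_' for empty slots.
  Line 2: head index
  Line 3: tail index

write(56): buf=[56 _ _ _], head=0, tail=1, size=1
write(99): buf=[56 99 _ _], head=0, tail=2, size=2
write(41): buf=[56 99 41 _], head=0, tail=3, size=3
write(25): buf=[56 99 41 25], head=0, tail=0, size=4
read(): buf=[_ 99 41 25], head=1, tail=0, size=3
read(): buf=[_ _ 41 25], head=2, tail=0, size=2
read(): buf=[_ _ _ 25], head=3, tail=0, size=1
write(16): buf=[16 _ _ 25], head=3, tail=1, size=2
read(): buf=[16 _ _ _], head=0, tail=1, size=1

Answer: 16 _ _ _
0
1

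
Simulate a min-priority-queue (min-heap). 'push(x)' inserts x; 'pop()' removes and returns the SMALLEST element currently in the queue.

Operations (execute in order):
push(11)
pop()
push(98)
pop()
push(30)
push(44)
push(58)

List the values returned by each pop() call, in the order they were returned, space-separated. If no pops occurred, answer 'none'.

Answer: 11 98

Derivation:
push(11): heap contents = [11]
pop() → 11: heap contents = []
push(98): heap contents = [98]
pop() → 98: heap contents = []
push(30): heap contents = [30]
push(44): heap contents = [30, 44]
push(58): heap contents = [30, 44, 58]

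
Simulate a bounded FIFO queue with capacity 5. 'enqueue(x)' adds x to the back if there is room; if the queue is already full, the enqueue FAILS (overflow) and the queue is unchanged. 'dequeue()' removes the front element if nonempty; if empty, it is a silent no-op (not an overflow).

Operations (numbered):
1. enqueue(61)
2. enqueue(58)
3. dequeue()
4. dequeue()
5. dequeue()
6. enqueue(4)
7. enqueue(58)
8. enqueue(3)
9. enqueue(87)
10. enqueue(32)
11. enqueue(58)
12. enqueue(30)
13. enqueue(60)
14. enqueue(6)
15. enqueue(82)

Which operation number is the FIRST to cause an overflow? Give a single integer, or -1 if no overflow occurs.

Answer: 11

Derivation:
1. enqueue(61): size=1
2. enqueue(58): size=2
3. dequeue(): size=1
4. dequeue(): size=0
5. dequeue(): empty, no-op, size=0
6. enqueue(4): size=1
7. enqueue(58): size=2
8. enqueue(3): size=3
9. enqueue(87): size=4
10. enqueue(32): size=5
11. enqueue(58): size=5=cap → OVERFLOW (fail)
12. enqueue(30): size=5=cap → OVERFLOW (fail)
13. enqueue(60): size=5=cap → OVERFLOW (fail)
14. enqueue(6): size=5=cap → OVERFLOW (fail)
15. enqueue(82): size=5=cap → OVERFLOW (fail)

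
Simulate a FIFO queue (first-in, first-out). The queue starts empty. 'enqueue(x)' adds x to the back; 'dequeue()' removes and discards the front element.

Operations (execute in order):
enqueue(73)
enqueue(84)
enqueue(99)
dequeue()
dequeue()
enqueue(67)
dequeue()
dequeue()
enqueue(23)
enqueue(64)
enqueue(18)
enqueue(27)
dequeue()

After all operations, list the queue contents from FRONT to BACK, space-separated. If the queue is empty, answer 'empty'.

enqueue(73): [73]
enqueue(84): [73, 84]
enqueue(99): [73, 84, 99]
dequeue(): [84, 99]
dequeue(): [99]
enqueue(67): [99, 67]
dequeue(): [67]
dequeue(): []
enqueue(23): [23]
enqueue(64): [23, 64]
enqueue(18): [23, 64, 18]
enqueue(27): [23, 64, 18, 27]
dequeue(): [64, 18, 27]

Answer: 64 18 27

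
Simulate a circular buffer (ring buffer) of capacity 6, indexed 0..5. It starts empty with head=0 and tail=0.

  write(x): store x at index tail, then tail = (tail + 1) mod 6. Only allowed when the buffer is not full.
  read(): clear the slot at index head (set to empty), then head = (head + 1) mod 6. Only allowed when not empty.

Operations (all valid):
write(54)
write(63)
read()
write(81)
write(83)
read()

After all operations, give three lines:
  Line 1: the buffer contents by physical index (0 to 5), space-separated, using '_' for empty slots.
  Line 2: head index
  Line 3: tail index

write(54): buf=[54 _ _ _ _ _], head=0, tail=1, size=1
write(63): buf=[54 63 _ _ _ _], head=0, tail=2, size=2
read(): buf=[_ 63 _ _ _ _], head=1, tail=2, size=1
write(81): buf=[_ 63 81 _ _ _], head=1, tail=3, size=2
write(83): buf=[_ 63 81 83 _ _], head=1, tail=4, size=3
read(): buf=[_ _ 81 83 _ _], head=2, tail=4, size=2

Answer: _ _ 81 83 _ _
2
4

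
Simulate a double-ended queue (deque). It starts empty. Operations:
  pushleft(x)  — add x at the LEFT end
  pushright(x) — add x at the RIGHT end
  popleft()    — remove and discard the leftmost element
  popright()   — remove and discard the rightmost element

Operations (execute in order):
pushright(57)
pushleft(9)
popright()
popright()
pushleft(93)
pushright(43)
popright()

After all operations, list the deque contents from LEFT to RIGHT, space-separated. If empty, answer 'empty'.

Answer: 93

Derivation:
pushright(57): [57]
pushleft(9): [9, 57]
popright(): [9]
popright(): []
pushleft(93): [93]
pushright(43): [93, 43]
popright(): [93]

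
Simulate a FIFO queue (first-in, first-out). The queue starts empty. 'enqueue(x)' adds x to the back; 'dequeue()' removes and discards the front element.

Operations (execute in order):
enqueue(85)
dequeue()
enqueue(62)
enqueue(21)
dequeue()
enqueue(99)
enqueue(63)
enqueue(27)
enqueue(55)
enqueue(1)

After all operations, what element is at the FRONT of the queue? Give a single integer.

enqueue(85): queue = [85]
dequeue(): queue = []
enqueue(62): queue = [62]
enqueue(21): queue = [62, 21]
dequeue(): queue = [21]
enqueue(99): queue = [21, 99]
enqueue(63): queue = [21, 99, 63]
enqueue(27): queue = [21, 99, 63, 27]
enqueue(55): queue = [21, 99, 63, 27, 55]
enqueue(1): queue = [21, 99, 63, 27, 55, 1]

Answer: 21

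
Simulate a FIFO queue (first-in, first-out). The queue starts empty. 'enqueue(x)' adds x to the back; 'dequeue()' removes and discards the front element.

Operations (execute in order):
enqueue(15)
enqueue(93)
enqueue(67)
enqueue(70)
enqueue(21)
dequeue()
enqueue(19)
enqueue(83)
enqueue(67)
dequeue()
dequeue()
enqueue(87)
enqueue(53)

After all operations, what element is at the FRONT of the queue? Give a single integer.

enqueue(15): queue = [15]
enqueue(93): queue = [15, 93]
enqueue(67): queue = [15, 93, 67]
enqueue(70): queue = [15, 93, 67, 70]
enqueue(21): queue = [15, 93, 67, 70, 21]
dequeue(): queue = [93, 67, 70, 21]
enqueue(19): queue = [93, 67, 70, 21, 19]
enqueue(83): queue = [93, 67, 70, 21, 19, 83]
enqueue(67): queue = [93, 67, 70, 21, 19, 83, 67]
dequeue(): queue = [67, 70, 21, 19, 83, 67]
dequeue(): queue = [70, 21, 19, 83, 67]
enqueue(87): queue = [70, 21, 19, 83, 67, 87]
enqueue(53): queue = [70, 21, 19, 83, 67, 87, 53]

Answer: 70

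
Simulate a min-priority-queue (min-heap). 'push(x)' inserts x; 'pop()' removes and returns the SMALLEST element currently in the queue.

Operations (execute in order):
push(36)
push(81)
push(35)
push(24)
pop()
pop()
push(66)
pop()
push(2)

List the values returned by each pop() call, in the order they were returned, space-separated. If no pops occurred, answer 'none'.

Answer: 24 35 36

Derivation:
push(36): heap contents = [36]
push(81): heap contents = [36, 81]
push(35): heap contents = [35, 36, 81]
push(24): heap contents = [24, 35, 36, 81]
pop() → 24: heap contents = [35, 36, 81]
pop() → 35: heap contents = [36, 81]
push(66): heap contents = [36, 66, 81]
pop() → 36: heap contents = [66, 81]
push(2): heap contents = [2, 66, 81]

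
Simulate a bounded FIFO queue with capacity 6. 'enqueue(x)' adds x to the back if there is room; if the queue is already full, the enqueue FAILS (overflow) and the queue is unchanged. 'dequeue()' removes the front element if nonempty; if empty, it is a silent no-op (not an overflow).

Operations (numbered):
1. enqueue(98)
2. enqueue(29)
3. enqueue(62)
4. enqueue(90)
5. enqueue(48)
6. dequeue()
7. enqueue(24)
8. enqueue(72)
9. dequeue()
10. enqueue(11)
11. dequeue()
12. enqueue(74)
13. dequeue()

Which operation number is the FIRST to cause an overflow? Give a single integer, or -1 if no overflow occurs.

1. enqueue(98): size=1
2. enqueue(29): size=2
3. enqueue(62): size=3
4. enqueue(90): size=4
5. enqueue(48): size=5
6. dequeue(): size=4
7. enqueue(24): size=5
8. enqueue(72): size=6
9. dequeue(): size=5
10. enqueue(11): size=6
11. dequeue(): size=5
12. enqueue(74): size=6
13. dequeue(): size=5

Answer: -1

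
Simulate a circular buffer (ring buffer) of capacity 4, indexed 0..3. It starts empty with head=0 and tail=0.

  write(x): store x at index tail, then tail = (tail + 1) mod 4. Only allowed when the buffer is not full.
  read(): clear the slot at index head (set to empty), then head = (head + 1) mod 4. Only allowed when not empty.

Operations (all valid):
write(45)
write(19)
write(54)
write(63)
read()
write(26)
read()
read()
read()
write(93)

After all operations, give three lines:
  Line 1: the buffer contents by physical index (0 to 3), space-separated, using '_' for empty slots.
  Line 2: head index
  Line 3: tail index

write(45): buf=[45 _ _ _], head=0, tail=1, size=1
write(19): buf=[45 19 _ _], head=0, tail=2, size=2
write(54): buf=[45 19 54 _], head=0, tail=3, size=3
write(63): buf=[45 19 54 63], head=0, tail=0, size=4
read(): buf=[_ 19 54 63], head=1, tail=0, size=3
write(26): buf=[26 19 54 63], head=1, tail=1, size=4
read(): buf=[26 _ 54 63], head=2, tail=1, size=3
read(): buf=[26 _ _ 63], head=3, tail=1, size=2
read(): buf=[26 _ _ _], head=0, tail=1, size=1
write(93): buf=[26 93 _ _], head=0, tail=2, size=2

Answer: 26 93 _ _
0
2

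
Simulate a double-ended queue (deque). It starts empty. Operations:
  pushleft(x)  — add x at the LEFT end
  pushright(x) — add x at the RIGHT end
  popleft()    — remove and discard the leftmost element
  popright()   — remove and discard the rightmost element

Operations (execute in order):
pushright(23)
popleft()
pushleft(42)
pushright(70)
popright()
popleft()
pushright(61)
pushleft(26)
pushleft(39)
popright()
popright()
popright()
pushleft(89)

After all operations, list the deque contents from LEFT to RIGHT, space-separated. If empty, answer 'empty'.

Answer: 89

Derivation:
pushright(23): [23]
popleft(): []
pushleft(42): [42]
pushright(70): [42, 70]
popright(): [42]
popleft(): []
pushright(61): [61]
pushleft(26): [26, 61]
pushleft(39): [39, 26, 61]
popright(): [39, 26]
popright(): [39]
popright(): []
pushleft(89): [89]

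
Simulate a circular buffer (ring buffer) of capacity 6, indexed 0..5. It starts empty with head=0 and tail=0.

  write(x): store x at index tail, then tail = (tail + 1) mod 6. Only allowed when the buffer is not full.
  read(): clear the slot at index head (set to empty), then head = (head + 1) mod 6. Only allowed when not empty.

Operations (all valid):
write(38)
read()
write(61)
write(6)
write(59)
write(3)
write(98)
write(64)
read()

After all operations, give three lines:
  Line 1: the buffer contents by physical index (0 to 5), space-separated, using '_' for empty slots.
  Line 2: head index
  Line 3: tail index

write(38): buf=[38 _ _ _ _ _], head=0, tail=1, size=1
read(): buf=[_ _ _ _ _ _], head=1, tail=1, size=0
write(61): buf=[_ 61 _ _ _ _], head=1, tail=2, size=1
write(6): buf=[_ 61 6 _ _ _], head=1, tail=3, size=2
write(59): buf=[_ 61 6 59 _ _], head=1, tail=4, size=3
write(3): buf=[_ 61 6 59 3 _], head=1, tail=5, size=4
write(98): buf=[_ 61 6 59 3 98], head=1, tail=0, size=5
write(64): buf=[64 61 6 59 3 98], head=1, tail=1, size=6
read(): buf=[64 _ 6 59 3 98], head=2, tail=1, size=5

Answer: 64 _ 6 59 3 98
2
1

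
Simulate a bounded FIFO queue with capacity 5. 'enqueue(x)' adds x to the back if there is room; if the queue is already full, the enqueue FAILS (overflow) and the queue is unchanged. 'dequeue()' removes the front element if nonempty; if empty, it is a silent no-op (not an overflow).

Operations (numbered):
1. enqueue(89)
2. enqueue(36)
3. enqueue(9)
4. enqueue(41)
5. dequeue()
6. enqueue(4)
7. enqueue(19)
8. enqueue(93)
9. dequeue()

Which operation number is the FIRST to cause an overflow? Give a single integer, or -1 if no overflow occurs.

1. enqueue(89): size=1
2. enqueue(36): size=2
3. enqueue(9): size=3
4. enqueue(41): size=4
5. dequeue(): size=3
6. enqueue(4): size=4
7. enqueue(19): size=5
8. enqueue(93): size=5=cap → OVERFLOW (fail)
9. dequeue(): size=4

Answer: 8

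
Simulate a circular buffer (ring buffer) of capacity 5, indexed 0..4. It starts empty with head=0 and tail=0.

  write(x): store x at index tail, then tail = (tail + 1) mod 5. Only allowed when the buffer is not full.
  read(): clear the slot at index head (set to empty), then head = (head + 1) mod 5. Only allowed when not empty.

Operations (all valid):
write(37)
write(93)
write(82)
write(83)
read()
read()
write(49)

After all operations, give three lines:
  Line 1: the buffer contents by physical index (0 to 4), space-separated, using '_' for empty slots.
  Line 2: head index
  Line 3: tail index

Answer: _ _ 82 83 49
2
0

Derivation:
write(37): buf=[37 _ _ _ _], head=0, tail=1, size=1
write(93): buf=[37 93 _ _ _], head=0, tail=2, size=2
write(82): buf=[37 93 82 _ _], head=0, tail=3, size=3
write(83): buf=[37 93 82 83 _], head=0, tail=4, size=4
read(): buf=[_ 93 82 83 _], head=1, tail=4, size=3
read(): buf=[_ _ 82 83 _], head=2, tail=4, size=2
write(49): buf=[_ _ 82 83 49], head=2, tail=0, size=3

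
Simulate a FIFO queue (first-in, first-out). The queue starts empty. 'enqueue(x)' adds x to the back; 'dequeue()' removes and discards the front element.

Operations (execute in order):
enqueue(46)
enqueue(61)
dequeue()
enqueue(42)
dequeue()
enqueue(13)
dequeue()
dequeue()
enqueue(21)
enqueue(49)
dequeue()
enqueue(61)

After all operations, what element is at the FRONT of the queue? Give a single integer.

enqueue(46): queue = [46]
enqueue(61): queue = [46, 61]
dequeue(): queue = [61]
enqueue(42): queue = [61, 42]
dequeue(): queue = [42]
enqueue(13): queue = [42, 13]
dequeue(): queue = [13]
dequeue(): queue = []
enqueue(21): queue = [21]
enqueue(49): queue = [21, 49]
dequeue(): queue = [49]
enqueue(61): queue = [49, 61]

Answer: 49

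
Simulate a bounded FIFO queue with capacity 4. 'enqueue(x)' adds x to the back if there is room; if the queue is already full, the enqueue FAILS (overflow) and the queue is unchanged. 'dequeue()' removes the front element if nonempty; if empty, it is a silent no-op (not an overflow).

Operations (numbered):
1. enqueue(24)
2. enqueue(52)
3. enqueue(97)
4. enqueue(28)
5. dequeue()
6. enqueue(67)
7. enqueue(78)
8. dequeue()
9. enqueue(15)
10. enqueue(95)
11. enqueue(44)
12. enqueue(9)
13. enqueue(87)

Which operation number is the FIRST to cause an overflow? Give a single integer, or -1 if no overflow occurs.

1. enqueue(24): size=1
2. enqueue(52): size=2
3. enqueue(97): size=3
4. enqueue(28): size=4
5. dequeue(): size=3
6. enqueue(67): size=4
7. enqueue(78): size=4=cap → OVERFLOW (fail)
8. dequeue(): size=3
9. enqueue(15): size=4
10. enqueue(95): size=4=cap → OVERFLOW (fail)
11. enqueue(44): size=4=cap → OVERFLOW (fail)
12. enqueue(9): size=4=cap → OVERFLOW (fail)
13. enqueue(87): size=4=cap → OVERFLOW (fail)

Answer: 7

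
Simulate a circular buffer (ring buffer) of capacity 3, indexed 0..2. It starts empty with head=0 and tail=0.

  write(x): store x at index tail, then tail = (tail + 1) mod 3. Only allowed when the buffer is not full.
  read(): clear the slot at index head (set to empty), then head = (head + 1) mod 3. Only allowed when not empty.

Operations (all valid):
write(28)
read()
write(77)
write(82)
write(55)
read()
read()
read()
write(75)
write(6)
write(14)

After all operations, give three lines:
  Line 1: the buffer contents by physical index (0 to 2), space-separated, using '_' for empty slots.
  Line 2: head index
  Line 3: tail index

write(28): buf=[28 _ _], head=0, tail=1, size=1
read(): buf=[_ _ _], head=1, tail=1, size=0
write(77): buf=[_ 77 _], head=1, tail=2, size=1
write(82): buf=[_ 77 82], head=1, tail=0, size=2
write(55): buf=[55 77 82], head=1, tail=1, size=3
read(): buf=[55 _ 82], head=2, tail=1, size=2
read(): buf=[55 _ _], head=0, tail=1, size=1
read(): buf=[_ _ _], head=1, tail=1, size=0
write(75): buf=[_ 75 _], head=1, tail=2, size=1
write(6): buf=[_ 75 6], head=1, tail=0, size=2
write(14): buf=[14 75 6], head=1, tail=1, size=3

Answer: 14 75 6
1
1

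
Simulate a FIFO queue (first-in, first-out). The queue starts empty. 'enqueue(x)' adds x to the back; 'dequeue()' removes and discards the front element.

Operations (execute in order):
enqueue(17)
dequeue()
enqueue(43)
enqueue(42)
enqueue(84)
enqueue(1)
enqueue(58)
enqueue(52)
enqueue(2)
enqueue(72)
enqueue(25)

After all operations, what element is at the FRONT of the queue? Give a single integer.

Answer: 43

Derivation:
enqueue(17): queue = [17]
dequeue(): queue = []
enqueue(43): queue = [43]
enqueue(42): queue = [43, 42]
enqueue(84): queue = [43, 42, 84]
enqueue(1): queue = [43, 42, 84, 1]
enqueue(58): queue = [43, 42, 84, 1, 58]
enqueue(52): queue = [43, 42, 84, 1, 58, 52]
enqueue(2): queue = [43, 42, 84, 1, 58, 52, 2]
enqueue(72): queue = [43, 42, 84, 1, 58, 52, 2, 72]
enqueue(25): queue = [43, 42, 84, 1, 58, 52, 2, 72, 25]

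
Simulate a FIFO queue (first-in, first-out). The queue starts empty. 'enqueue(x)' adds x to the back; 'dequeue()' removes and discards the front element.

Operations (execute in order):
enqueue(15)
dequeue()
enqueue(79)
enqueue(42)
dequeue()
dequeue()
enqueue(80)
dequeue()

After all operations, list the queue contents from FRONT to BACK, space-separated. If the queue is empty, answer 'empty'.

Answer: empty

Derivation:
enqueue(15): [15]
dequeue(): []
enqueue(79): [79]
enqueue(42): [79, 42]
dequeue(): [42]
dequeue(): []
enqueue(80): [80]
dequeue(): []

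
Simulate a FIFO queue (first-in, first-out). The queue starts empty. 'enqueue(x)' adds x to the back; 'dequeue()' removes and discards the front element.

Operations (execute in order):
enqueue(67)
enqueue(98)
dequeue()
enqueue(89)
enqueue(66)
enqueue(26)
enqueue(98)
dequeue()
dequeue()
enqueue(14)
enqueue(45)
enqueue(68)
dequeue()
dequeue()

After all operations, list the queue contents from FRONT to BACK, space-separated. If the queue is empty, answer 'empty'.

Answer: 98 14 45 68

Derivation:
enqueue(67): [67]
enqueue(98): [67, 98]
dequeue(): [98]
enqueue(89): [98, 89]
enqueue(66): [98, 89, 66]
enqueue(26): [98, 89, 66, 26]
enqueue(98): [98, 89, 66, 26, 98]
dequeue(): [89, 66, 26, 98]
dequeue(): [66, 26, 98]
enqueue(14): [66, 26, 98, 14]
enqueue(45): [66, 26, 98, 14, 45]
enqueue(68): [66, 26, 98, 14, 45, 68]
dequeue(): [26, 98, 14, 45, 68]
dequeue(): [98, 14, 45, 68]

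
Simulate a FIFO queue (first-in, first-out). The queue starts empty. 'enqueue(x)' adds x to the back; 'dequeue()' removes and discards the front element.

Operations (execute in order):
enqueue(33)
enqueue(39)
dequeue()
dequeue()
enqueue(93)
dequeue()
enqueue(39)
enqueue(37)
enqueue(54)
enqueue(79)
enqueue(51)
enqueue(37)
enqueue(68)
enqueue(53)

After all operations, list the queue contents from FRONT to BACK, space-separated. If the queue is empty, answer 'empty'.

enqueue(33): [33]
enqueue(39): [33, 39]
dequeue(): [39]
dequeue(): []
enqueue(93): [93]
dequeue(): []
enqueue(39): [39]
enqueue(37): [39, 37]
enqueue(54): [39, 37, 54]
enqueue(79): [39, 37, 54, 79]
enqueue(51): [39, 37, 54, 79, 51]
enqueue(37): [39, 37, 54, 79, 51, 37]
enqueue(68): [39, 37, 54, 79, 51, 37, 68]
enqueue(53): [39, 37, 54, 79, 51, 37, 68, 53]

Answer: 39 37 54 79 51 37 68 53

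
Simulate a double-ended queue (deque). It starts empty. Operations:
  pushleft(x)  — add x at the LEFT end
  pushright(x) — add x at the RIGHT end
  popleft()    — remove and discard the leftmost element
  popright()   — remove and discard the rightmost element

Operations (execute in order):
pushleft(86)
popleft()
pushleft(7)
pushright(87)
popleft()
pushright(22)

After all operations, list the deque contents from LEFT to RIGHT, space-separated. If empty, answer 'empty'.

pushleft(86): [86]
popleft(): []
pushleft(7): [7]
pushright(87): [7, 87]
popleft(): [87]
pushright(22): [87, 22]

Answer: 87 22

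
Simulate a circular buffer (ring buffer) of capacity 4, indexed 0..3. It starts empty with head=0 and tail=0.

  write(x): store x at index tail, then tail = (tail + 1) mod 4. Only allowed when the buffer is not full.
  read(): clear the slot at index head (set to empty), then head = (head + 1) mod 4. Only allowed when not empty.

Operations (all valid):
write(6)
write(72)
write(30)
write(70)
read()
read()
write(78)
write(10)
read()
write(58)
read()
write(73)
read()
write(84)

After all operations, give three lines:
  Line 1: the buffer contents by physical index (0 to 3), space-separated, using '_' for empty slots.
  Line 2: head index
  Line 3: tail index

Answer: 84 10 58 73
1
1

Derivation:
write(6): buf=[6 _ _ _], head=0, tail=1, size=1
write(72): buf=[6 72 _ _], head=0, tail=2, size=2
write(30): buf=[6 72 30 _], head=0, tail=3, size=3
write(70): buf=[6 72 30 70], head=0, tail=0, size=4
read(): buf=[_ 72 30 70], head=1, tail=0, size=3
read(): buf=[_ _ 30 70], head=2, tail=0, size=2
write(78): buf=[78 _ 30 70], head=2, tail=1, size=3
write(10): buf=[78 10 30 70], head=2, tail=2, size=4
read(): buf=[78 10 _ 70], head=3, tail=2, size=3
write(58): buf=[78 10 58 70], head=3, tail=3, size=4
read(): buf=[78 10 58 _], head=0, tail=3, size=3
write(73): buf=[78 10 58 73], head=0, tail=0, size=4
read(): buf=[_ 10 58 73], head=1, tail=0, size=3
write(84): buf=[84 10 58 73], head=1, tail=1, size=4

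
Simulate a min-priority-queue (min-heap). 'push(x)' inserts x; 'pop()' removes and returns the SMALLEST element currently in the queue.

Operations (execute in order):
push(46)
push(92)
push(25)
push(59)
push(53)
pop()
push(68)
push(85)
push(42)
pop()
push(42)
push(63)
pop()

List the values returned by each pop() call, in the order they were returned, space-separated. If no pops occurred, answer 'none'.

Answer: 25 42 42

Derivation:
push(46): heap contents = [46]
push(92): heap contents = [46, 92]
push(25): heap contents = [25, 46, 92]
push(59): heap contents = [25, 46, 59, 92]
push(53): heap contents = [25, 46, 53, 59, 92]
pop() → 25: heap contents = [46, 53, 59, 92]
push(68): heap contents = [46, 53, 59, 68, 92]
push(85): heap contents = [46, 53, 59, 68, 85, 92]
push(42): heap contents = [42, 46, 53, 59, 68, 85, 92]
pop() → 42: heap contents = [46, 53, 59, 68, 85, 92]
push(42): heap contents = [42, 46, 53, 59, 68, 85, 92]
push(63): heap contents = [42, 46, 53, 59, 63, 68, 85, 92]
pop() → 42: heap contents = [46, 53, 59, 63, 68, 85, 92]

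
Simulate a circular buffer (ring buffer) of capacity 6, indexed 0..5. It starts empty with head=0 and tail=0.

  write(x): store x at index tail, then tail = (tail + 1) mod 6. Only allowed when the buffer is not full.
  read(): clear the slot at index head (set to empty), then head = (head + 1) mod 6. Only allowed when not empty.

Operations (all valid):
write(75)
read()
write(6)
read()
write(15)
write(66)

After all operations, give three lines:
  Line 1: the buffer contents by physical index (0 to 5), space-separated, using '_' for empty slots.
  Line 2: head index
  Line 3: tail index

Answer: _ _ 15 66 _ _
2
4

Derivation:
write(75): buf=[75 _ _ _ _ _], head=0, tail=1, size=1
read(): buf=[_ _ _ _ _ _], head=1, tail=1, size=0
write(6): buf=[_ 6 _ _ _ _], head=1, tail=2, size=1
read(): buf=[_ _ _ _ _ _], head=2, tail=2, size=0
write(15): buf=[_ _ 15 _ _ _], head=2, tail=3, size=1
write(66): buf=[_ _ 15 66 _ _], head=2, tail=4, size=2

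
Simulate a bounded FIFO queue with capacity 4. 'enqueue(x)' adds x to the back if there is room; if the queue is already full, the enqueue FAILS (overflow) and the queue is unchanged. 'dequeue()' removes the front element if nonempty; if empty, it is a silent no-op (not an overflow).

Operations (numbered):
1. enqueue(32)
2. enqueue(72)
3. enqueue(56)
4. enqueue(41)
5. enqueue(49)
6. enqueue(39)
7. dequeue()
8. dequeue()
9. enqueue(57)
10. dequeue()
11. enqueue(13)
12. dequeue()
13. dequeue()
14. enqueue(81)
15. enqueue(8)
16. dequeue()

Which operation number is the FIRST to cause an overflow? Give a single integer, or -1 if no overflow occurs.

1. enqueue(32): size=1
2. enqueue(72): size=2
3. enqueue(56): size=3
4. enqueue(41): size=4
5. enqueue(49): size=4=cap → OVERFLOW (fail)
6. enqueue(39): size=4=cap → OVERFLOW (fail)
7. dequeue(): size=3
8. dequeue(): size=2
9. enqueue(57): size=3
10. dequeue(): size=2
11. enqueue(13): size=3
12. dequeue(): size=2
13. dequeue(): size=1
14. enqueue(81): size=2
15. enqueue(8): size=3
16. dequeue(): size=2

Answer: 5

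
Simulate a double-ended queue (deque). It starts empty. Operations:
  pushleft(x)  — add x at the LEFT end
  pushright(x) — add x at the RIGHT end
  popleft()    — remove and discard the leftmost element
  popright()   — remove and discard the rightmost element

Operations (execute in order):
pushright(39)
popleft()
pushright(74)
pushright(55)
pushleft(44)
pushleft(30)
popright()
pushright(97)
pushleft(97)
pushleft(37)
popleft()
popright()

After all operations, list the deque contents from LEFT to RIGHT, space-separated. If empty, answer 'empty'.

pushright(39): [39]
popleft(): []
pushright(74): [74]
pushright(55): [74, 55]
pushleft(44): [44, 74, 55]
pushleft(30): [30, 44, 74, 55]
popright(): [30, 44, 74]
pushright(97): [30, 44, 74, 97]
pushleft(97): [97, 30, 44, 74, 97]
pushleft(37): [37, 97, 30, 44, 74, 97]
popleft(): [97, 30, 44, 74, 97]
popright(): [97, 30, 44, 74]

Answer: 97 30 44 74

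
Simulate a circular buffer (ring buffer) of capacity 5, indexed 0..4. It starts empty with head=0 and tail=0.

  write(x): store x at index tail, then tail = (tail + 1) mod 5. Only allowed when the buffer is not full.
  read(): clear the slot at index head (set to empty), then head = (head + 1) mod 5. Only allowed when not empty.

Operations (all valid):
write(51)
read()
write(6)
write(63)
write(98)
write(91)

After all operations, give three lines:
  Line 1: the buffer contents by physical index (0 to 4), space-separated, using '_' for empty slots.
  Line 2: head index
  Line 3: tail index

Answer: _ 6 63 98 91
1
0

Derivation:
write(51): buf=[51 _ _ _ _], head=0, tail=1, size=1
read(): buf=[_ _ _ _ _], head=1, tail=1, size=0
write(6): buf=[_ 6 _ _ _], head=1, tail=2, size=1
write(63): buf=[_ 6 63 _ _], head=1, tail=3, size=2
write(98): buf=[_ 6 63 98 _], head=1, tail=4, size=3
write(91): buf=[_ 6 63 98 91], head=1, tail=0, size=4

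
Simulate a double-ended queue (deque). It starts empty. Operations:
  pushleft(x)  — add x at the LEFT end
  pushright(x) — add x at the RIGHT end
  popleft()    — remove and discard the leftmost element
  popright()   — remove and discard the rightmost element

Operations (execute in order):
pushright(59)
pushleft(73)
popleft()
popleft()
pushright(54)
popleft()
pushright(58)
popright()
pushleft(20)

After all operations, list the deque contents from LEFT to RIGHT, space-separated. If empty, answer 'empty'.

Answer: 20

Derivation:
pushright(59): [59]
pushleft(73): [73, 59]
popleft(): [59]
popleft(): []
pushright(54): [54]
popleft(): []
pushright(58): [58]
popright(): []
pushleft(20): [20]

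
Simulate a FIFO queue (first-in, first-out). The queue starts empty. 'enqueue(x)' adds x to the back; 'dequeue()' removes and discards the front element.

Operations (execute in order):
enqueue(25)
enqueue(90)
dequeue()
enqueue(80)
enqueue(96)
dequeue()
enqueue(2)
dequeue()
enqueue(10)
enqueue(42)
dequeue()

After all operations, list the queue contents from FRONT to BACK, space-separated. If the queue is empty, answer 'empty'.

Answer: 2 10 42

Derivation:
enqueue(25): [25]
enqueue(90): [25, 90]
dequeue(): [90]
enqueue(80): [90, 80]
enqueue(96): [90, 80, 96]
dequeue(): [80, 96]
enqueue(2): [80, 96, 2]
dequeue(): [96, 2]
enqueue(10): [96, 2, 10]
enqueue(42): [96, 2, 10, 42]
dequeue(): [2, 10, 42]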